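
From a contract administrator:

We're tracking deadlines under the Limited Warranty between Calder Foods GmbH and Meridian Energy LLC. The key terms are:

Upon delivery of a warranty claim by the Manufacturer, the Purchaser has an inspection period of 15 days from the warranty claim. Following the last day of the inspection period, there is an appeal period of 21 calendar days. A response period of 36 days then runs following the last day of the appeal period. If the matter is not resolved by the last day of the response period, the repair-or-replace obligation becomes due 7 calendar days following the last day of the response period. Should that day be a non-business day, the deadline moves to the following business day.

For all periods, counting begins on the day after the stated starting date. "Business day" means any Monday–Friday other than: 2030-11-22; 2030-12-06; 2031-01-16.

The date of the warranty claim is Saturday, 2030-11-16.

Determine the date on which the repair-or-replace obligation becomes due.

2031-02-03

Adding 15 calendar days to 2030-11-16 gives 2030-12-01, which is the last day of the inspection period.
The last day of the appeal period: 21 calendar days after 2030-12-01 is 2030-12-22.
The last day of the response period: 36 calendar days after 2030-12-22 is 2031-01-27.
Adding 7 calendar days to 2031-01-27 gives 2031-02-03, which is the date on which the repair-or-replace obligation becomes due. 2031-02-03 is a Monday and is not a listed holiday, so no roll-forward applies.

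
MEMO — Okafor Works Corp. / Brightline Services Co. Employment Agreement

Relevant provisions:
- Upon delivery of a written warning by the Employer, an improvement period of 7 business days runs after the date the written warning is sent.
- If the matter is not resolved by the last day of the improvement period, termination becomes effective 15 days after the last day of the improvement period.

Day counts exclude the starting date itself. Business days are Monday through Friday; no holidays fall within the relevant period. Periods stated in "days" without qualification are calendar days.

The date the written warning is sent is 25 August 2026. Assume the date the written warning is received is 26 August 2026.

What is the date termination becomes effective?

The last day of the improvement period: 7 business days after Tuesday, 25 August 2026, skipping weekends — Aug 26, Aug 27, Aug 28, Aug 31, Sep 1, Sep 2, Sep 3 — lands on Thursday, 3 September 2026.
The date termination becomes effective: 3 September 2026 + 15 days = 18 September 2026.

18 September 2026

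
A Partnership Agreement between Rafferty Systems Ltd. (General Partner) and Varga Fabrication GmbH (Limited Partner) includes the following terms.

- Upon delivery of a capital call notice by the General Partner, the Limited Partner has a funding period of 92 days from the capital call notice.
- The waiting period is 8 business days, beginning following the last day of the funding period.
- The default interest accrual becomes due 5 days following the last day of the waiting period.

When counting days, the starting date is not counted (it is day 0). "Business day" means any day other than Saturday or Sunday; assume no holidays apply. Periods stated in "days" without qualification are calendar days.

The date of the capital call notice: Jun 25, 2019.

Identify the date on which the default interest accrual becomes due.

The last day of the funding period: Jun 25, 2019 + 92 days = Sep 25, 2019.
From Wednesday, Sep 25, 2019, 8 business days (Sep 26, Sep 27, Sep 30, Oct 1, Oct 2, Oct 3, Oct 4, Oct 7, skipping weekends) brings us to Monday, Oct 7, 2019, which is the last day of the waiting period.
The date on which the default interest accrual becomes due: Oct 7, 2019 + 5 days = Oct 12, 2019.

Oct 12, 2019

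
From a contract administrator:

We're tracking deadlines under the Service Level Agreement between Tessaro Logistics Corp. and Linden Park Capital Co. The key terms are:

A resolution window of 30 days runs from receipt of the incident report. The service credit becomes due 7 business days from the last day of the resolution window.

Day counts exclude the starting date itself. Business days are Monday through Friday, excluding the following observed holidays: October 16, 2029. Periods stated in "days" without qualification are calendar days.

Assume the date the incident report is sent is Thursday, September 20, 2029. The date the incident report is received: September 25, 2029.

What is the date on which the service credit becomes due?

The last day of the resolution window: 30 calendar days after September 25, 2029 is October 25, 2029.
The date on which the service credit becomes due: counting 7 business days from Thursday, October 25, 2029 (Oct 26, Oct 29, Oct 30, Oct 31, Nov 1, Nov 2, Nov 5, skipping weekends) reaches Monday, November 5, 2029.

November 5, 2029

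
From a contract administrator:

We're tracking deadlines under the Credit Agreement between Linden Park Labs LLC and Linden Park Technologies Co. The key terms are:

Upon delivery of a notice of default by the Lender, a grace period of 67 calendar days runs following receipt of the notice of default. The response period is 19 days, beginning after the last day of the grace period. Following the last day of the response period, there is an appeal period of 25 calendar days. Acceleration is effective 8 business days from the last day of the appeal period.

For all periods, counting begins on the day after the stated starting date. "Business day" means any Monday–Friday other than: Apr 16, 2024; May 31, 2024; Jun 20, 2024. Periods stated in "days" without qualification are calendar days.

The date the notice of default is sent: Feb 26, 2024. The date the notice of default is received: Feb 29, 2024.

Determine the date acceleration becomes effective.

Jul 2, 2024

Adding 67 calendar days to Feb 29, 2024 gives May 6, 2024, which is the last day of the grace period.
Adding 19 calendar days to May 6, 2024 gives May 25, 2024, which is the last day of the response period.
The last day of the appeal period: May 25, 2024 + 25 days = Jun 19, 2024.
From Wednesday, Jun 19, 2024, 8 business days (Jun 21, Jun 24, Jun 25, Jun 26, Jun 27, Jun 28, Jul 1, Jul 2, skipping weekends and the listed holiday on Jun 20) brings us to Tuesday, Jul 2, 2024, which is the date acceleration becomes effective.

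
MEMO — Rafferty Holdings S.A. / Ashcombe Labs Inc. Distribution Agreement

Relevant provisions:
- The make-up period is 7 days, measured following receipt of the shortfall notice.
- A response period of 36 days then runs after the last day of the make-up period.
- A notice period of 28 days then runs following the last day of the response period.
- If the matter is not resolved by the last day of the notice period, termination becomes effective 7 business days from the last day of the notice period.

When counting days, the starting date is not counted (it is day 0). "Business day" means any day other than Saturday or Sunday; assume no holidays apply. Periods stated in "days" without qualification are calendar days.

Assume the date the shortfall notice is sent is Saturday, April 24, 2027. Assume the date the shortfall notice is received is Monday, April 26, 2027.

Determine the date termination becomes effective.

Adding 7 calendar days to April 26, 2027 gives May 3, 2027, which is the last day of the make-up period.
The last day of the response period: 36 calendar days after May 3, 2027 is June 8, 2027.
The last day of the notice period: June 8, 2027 + 28 days = July 6, 2027.
From Tuesday, July 6, 2027, 7 business days (Jul 7, Jul 8, Jul 9, Jul 12, Jul 13, Jul 14, Jul 15, skipping weekends) brings us to Thursday, July 15, 2027, which is the date termination becomes effective.

July 15, 2027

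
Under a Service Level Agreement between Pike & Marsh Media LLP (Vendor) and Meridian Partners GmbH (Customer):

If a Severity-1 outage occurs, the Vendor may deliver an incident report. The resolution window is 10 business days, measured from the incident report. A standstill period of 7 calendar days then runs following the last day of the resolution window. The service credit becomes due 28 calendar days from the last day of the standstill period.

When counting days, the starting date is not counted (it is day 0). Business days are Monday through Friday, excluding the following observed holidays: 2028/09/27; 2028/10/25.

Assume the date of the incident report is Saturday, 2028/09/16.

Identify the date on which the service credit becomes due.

2028/11/06

The last day of the resolution window: counting 10 business days from Saturday, 2028/09/16 (Sep 18, Sep 19, Sep 20, Sep 21, Sep 22, Sep 25, Sep 26, Sep 28, Sep 29, Oct 2, skipping weekends and the listed holiday on Sep 27) reaches Monday, 2028/10/02.
Adding 7 calendar days to 2028/10/02 gives 2028/10/09, which is the last day of the standstill period.
Adding 28 calendar days to 2028/10/09 gives 2028/11/06, which is the date on which the service credit becomes due.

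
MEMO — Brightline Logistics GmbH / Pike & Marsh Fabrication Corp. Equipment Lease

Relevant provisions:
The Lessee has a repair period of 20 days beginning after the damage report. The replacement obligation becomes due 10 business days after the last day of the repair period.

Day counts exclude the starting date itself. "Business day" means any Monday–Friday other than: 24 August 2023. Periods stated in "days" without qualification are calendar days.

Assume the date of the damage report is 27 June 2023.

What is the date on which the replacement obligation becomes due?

The last day of the repair period: 20 calendar days after 27 June 2023 is 17 July 2023.
The date on which the replacement obligation becomes due: counting 10 business days from Monday, 17 July 2023 (Jul 18, Jul 19, Jul 20, Jul 21, Jul 24, Jul 25, Jul 26, Jul 27, Jul 28, Jul 31, skipping weekends) reaches Monday, 31 July 2023.

31 July 2023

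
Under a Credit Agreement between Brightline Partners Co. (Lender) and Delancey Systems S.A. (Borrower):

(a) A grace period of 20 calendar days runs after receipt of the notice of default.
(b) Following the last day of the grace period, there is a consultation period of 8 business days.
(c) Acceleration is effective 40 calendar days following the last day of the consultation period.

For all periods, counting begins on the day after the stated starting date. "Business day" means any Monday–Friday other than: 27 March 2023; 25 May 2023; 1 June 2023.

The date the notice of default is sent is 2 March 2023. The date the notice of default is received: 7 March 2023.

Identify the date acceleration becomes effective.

16 May 2023

Adding 20 calendar days to 7 March 2023 gives 27 March 2023, which is the last day of the grace period.
The last day of the consultation period: counting 8 business days from Monday, 27 March 2023 (Mar 28, Mar 29, Mar 30, Mar 31, Apr 3, Apr 4, Apr 5, Apr 6, skipping weekends) reaches Thursday, 6 April 2023.
The date acceleration becomes effective: 40 calendar days after 6 April 2023 is 16 May 2023.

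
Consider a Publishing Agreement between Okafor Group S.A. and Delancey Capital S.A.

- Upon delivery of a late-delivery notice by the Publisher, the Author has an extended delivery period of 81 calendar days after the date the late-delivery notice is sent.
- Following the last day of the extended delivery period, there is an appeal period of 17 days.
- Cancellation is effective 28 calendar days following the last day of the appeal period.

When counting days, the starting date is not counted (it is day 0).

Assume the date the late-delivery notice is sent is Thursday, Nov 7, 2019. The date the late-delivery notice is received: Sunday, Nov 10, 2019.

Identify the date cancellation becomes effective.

The last day of the extended delivery period: Nov 7, 2019 + 81 days = Jan 27, 2020.
The last day of the appeal period: Jan 27, 2020 + 17 days = Feb 13, 2020.
The date cancellation becomes effective: Feb 13, 2020 + 28 days = Mar 12, 2020.

Mar 12, 2020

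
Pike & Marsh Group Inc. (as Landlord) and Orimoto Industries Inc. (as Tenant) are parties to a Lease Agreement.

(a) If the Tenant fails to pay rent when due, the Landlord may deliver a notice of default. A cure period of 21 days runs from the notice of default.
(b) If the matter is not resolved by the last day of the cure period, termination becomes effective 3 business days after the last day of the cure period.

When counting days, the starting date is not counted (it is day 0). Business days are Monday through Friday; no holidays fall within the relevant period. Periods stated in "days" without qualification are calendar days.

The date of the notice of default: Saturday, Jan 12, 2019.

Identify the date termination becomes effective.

The last day of the cure period: Jan 12, 2019 + 21 days = Feb 2, 2019.
The date termination becomes effective: counting 3 business days from Saturday, Feb 2, 2019 (Feb 4, Feb 5, Feb 6, skipping weekends) reaches Wednesday, Feb 6, 2019.

Feb 6, 2019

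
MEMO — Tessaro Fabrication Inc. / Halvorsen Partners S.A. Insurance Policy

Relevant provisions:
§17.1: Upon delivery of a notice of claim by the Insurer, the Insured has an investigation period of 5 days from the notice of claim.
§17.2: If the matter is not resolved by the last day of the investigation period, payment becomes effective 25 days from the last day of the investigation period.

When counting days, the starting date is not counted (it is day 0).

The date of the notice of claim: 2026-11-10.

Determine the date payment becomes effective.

2026-12-10

The last day of the investigation period: 2026-11-10 + 5 days = 2026-11-15.
The date payment becomes effective: 25 calendar days after 2026-11-15 is 2026-12-10.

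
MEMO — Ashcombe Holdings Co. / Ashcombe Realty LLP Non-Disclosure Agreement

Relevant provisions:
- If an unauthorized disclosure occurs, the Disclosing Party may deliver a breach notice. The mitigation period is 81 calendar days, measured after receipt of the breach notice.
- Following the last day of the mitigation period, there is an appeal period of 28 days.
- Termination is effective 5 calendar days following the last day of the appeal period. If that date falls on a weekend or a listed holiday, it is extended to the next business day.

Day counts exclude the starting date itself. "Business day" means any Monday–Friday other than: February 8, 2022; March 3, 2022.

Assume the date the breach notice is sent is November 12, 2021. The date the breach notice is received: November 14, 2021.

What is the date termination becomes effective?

March 8, 2022

Adding 81 calendar days to November 14, 2021 gives February 3, 2022, which is the last day of the mitigation period.
The last day of the appeal period: 28 calendar days after February 3, 2022 is March 3, 2022.
The date termination becomes effective: March 3, 2022 + 5 days = March 8, 2022. March 8, 2022 is a Tuesday and is not a listed holiday, so no roll-forward applies.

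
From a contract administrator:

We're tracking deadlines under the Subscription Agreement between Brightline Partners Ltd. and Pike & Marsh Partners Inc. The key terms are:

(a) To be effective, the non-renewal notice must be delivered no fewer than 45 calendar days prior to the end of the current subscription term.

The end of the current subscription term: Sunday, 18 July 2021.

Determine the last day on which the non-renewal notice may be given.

18 July 2021 minus 45 days is 3 June 2021.

3 June 2021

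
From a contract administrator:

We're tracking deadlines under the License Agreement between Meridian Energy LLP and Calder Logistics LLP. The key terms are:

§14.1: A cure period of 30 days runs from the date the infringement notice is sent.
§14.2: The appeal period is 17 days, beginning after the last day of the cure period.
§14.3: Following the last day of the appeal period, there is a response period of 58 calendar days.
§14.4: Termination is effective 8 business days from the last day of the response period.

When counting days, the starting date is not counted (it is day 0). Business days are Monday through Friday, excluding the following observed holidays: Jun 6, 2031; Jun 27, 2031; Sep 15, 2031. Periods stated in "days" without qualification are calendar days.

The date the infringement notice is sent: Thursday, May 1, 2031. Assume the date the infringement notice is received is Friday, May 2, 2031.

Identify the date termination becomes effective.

Aug 26, 2031

The last day of the cure period: May 1, 2031 + 30 days = May 31, 2031.
The last day of the appeal period: May 31, 2031 + 17 days = Jun 17, 2031.
The last day of the response period: 58 calendar days after Jun 17, 2031 is Aug 14, 2031.
The date termination becomes effective: 8 business days after Thursday, Aug 14, 2031, skipping weekends — Aug 15, Aug 18, Aug 19, Aug 20, Aug 21, Aug 22, Aug 25, Aug 26 — lands on Tuesday, Aug 26, 2031.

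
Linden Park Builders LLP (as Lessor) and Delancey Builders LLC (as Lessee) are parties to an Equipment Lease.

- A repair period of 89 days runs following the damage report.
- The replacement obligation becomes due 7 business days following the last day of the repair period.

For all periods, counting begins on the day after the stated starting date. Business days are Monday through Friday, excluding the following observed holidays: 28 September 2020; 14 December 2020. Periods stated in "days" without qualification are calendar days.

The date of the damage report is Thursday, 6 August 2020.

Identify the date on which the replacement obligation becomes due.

Adding 89 calendar days to 6 August 2020 gives 3 November 2020, which is the last day of the repair period.
The date on which the replacement obligation becomes due: counting 7 business days from Tuesday, 3 November 2020 (Nov 4, Nov 5, Nov 6, Nov 9, Nov 10, Nov 11, Nov 12, skipping weekends) reaches Thursday, 12 November 2020.

12 November 2020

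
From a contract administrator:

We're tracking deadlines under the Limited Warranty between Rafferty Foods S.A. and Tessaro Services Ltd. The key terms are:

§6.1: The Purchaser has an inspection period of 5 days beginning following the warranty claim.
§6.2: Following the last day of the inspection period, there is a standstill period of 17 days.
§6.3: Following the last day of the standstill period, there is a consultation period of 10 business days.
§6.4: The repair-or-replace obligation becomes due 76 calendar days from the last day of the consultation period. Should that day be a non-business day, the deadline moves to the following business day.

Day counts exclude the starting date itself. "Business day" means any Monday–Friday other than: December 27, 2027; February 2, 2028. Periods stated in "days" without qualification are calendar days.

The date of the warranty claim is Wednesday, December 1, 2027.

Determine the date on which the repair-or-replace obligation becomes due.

The last day of the inspection period: 5 calendar days after December 1, 2027 is December 6, 2027.
The last day of the standstill period: 17 calendar days after December 6, 2027 is December 23, 2027.
The last day of the consultation period: counting 10 business days from Thursday, December 23, 2027 (Dec 24, Dec 28, Dec 29, Dec 30, Dec 31, Jan 3, Jan 4, Jan 5, Jan 6, Jan 7, skipping weekends and the listed holiday on Dec 27) reaches Friday, January 7, 2028.
The date on which the repair-or-replace obligation becomes due: January 7, 2028 + 76 days = March 23, 2028. March 23, 2028 is a Thursday and is not a listed holiday, so no roll-forward applies.

March 23, 2028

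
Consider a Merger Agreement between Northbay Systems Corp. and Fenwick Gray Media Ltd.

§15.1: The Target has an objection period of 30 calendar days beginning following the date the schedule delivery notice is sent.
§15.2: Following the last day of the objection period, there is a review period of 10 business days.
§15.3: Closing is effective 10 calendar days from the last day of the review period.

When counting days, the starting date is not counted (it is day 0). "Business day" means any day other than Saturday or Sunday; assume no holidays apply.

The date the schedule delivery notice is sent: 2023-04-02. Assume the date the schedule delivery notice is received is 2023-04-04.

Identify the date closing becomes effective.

The last day of the objection period: 2023-04-02 + 30 days = 2023-05-02.
From Tuesday, 2023-05-02, 10 business days (May 3, May 4, May 5, May 8, May 9, May 10, May 11, May 12, May 15, May 16, skipping weekends) brings us to Tuesday, 2023-05-16, which is the last day of the review period.
Adding 10 calendar days to 2023-05-16 gives 2023-05-26, which is the date closing becomes effective.

2023-05-26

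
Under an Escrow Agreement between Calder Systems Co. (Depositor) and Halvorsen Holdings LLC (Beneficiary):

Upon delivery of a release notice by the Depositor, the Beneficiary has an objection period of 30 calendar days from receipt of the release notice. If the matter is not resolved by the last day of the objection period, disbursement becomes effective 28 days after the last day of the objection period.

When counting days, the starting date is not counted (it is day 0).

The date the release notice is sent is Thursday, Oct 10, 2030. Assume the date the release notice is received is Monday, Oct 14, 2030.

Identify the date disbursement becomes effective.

Dec 11, 2030

The last day of the objection period: 30 calendar days after Oct 14, 2030 is Nov 13, 2030.
Adding 28 calendar days to Nov 13, 2030 gives Dec 11, 2030, which is the date disbursement becomes effective.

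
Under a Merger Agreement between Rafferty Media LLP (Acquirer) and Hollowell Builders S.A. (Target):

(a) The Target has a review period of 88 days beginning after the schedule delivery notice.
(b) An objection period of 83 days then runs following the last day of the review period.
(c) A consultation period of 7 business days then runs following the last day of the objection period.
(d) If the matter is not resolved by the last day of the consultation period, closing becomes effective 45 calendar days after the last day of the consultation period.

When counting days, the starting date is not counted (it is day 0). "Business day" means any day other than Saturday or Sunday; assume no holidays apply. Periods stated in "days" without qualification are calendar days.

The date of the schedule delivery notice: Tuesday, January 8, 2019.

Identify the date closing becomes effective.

The last day of the review period: 88 calendar days after January 8, 2019 is April 6, 2019.
The last day of the objection period: 83 calendar days after April 6, 2019 is June 28, 2019.
The last day of the consultation period: counting 7 business days from Friday, June 28, 2019 (Jul 1, Jul 2, Jul 3, Jul 4, Jul 5, Jul 8, Jul 9, skipping weekends) reaches Tuesday, July 9, 2019.
Adding 45 calendar days to July 9, 2019 gives August 23, 2019, which is the date closing becomes effective.

August 23, 2019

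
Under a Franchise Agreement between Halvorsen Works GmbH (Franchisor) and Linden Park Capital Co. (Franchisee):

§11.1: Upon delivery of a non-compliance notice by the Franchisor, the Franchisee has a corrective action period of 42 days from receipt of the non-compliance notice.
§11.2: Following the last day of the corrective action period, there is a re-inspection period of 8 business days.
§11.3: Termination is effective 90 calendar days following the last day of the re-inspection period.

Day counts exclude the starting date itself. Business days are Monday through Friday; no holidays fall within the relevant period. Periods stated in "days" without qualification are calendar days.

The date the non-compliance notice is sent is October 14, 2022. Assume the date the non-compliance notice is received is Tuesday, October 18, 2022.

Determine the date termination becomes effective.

March 9, 2023

The last day of the corrective action period: 42 calendar days after October 18, 2022 is November 29, 2022.
The last day of the re-inspection period: 8 business days after Tuesday, November 29, 2022, skipping weekends — Nov 30, Dec 1, Dec 2, Dec 5, Dec 6, Dec 7, Dec 8, Dec 9 — lands on Friday, December 9, 2022.
Adding 90 calendar days to December 9, 2022 gives March 9, 2023, which is the date termination becomes effective.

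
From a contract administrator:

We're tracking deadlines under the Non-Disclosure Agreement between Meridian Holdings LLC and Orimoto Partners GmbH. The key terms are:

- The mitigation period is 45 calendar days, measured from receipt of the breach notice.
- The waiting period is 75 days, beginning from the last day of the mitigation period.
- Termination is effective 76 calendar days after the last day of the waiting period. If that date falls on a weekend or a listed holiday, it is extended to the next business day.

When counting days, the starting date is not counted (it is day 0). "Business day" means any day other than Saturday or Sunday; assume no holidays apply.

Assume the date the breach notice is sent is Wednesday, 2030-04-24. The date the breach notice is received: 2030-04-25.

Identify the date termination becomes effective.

The last day of the mitigation period: 2030-04-25 + 45 days = 2030-06-09.
Adding 75 calendar days to 2030-06-09 gives 2030-08-23, which is the last day of the waiting period.
Adding 76 calendar days to 2030-08-23 gives 2030-11-07, which is the date termination becomes effective. 2030-11-07 is a Thursday, so no roll-forward applies.

2030-11-07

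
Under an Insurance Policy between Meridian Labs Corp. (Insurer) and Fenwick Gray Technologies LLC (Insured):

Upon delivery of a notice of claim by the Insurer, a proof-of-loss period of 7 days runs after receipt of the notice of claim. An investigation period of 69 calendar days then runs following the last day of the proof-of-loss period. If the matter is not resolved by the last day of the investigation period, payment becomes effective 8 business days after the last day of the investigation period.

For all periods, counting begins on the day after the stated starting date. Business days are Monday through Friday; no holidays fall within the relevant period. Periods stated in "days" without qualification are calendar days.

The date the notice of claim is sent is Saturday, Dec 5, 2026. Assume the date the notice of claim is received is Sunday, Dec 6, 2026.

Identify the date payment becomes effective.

Mar 3, 2027

The last day of the proof-of-loss period: Dec 6, 2026 + 7 days = Dec 13, 2026.
The last day of the investigation period: Dec 13, 2026 + 69 days = Feb 20, 2027.
From Saturday, Feb 20, 2027, 8 business days (Feb 22, Feb 23, Feb 24, Feb 25, Feb 26, Mar 1, Mar 2, Mar 3, skipping weekends) brings us to Wednesday, Mar 3, 2027, which is the date payment becomes effective.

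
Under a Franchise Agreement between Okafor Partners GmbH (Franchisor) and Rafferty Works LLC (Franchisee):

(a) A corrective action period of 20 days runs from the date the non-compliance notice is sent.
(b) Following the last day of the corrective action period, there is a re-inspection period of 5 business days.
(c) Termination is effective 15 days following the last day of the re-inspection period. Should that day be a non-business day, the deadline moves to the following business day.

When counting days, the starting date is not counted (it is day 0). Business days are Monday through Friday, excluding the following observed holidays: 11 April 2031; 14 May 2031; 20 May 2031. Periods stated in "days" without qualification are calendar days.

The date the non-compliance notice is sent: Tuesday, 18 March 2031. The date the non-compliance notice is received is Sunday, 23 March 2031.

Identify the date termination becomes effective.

The last day of the corrective action period: 20 calendar days after 18 March 2031 is 7 April 2031.
From Monday, 7 April 2031, 5 business days (Apr 8, Apr 9, Apr 10, Apr 14, Apr 15, skipping weekends and the listed holiday on Apr 11) brings us to Tuesday, 15 April 2031, which is the last day of the re-inspection period.
Adding 15 calendar days to 15 April 2031 gives 30 April 2031, which is the date termination becomes effective. 30 April 2031 is a Wednesday and is not a listed holiday, so no roll-forward applies.

30 April 2031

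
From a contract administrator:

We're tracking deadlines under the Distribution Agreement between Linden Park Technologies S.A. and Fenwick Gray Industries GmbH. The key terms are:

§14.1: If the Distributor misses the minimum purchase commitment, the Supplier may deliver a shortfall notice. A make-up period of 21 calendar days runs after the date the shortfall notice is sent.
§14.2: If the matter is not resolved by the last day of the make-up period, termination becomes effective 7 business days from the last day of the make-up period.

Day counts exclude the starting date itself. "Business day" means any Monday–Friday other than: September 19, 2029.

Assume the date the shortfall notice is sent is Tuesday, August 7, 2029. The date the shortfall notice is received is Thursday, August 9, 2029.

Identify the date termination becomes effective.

September 6, 2029

The last day of the make-up period: 21 calendar days after August 7, 2029 is August 28, 2029.
From Tuesday, August 28, 2029, 7 business days (Aug 29, Aug 30, Aug 31, Sep 3, Sep 4, Sep 5, Sep 6, skipping weekends) brings us to Thursday, September 6, 2029, which is the date termination becomes effective.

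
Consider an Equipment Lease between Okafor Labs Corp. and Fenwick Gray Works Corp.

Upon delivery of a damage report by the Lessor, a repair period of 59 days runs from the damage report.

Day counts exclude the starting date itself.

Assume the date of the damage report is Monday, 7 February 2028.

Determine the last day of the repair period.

6 April 2028

Adding 59 calendar days to 7 February 2028 gives 6 April 2028, which is the last day of the repair period.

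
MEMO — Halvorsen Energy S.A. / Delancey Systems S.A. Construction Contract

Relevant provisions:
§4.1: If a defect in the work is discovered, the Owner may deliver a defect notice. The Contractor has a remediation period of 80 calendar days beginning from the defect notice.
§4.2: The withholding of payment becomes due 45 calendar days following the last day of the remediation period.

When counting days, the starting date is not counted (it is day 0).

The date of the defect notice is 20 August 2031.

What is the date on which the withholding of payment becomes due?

The last day of the remediation period: 20 August 2031 + 80 days = 8 November 2031.
The date on which the withholding of payment becomes due: 45 calendar days after 8 November 2031 is 23 December 2031.

23 December 2031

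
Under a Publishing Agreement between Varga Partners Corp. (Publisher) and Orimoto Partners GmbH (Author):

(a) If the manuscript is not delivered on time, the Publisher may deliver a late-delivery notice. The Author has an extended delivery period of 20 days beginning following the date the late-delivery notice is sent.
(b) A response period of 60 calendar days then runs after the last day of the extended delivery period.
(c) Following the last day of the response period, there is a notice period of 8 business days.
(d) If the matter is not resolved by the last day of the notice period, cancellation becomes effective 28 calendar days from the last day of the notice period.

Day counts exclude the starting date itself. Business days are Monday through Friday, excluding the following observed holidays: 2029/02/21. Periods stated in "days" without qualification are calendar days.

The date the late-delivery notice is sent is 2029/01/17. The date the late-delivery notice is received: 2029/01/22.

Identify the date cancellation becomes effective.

2029/05/16

The last day of the extended delivery period: 20 calendar days after 2029/01/17 is 2029/02/06.
The last day of the response period: 60 calendar days after 2029/02/06 is 2029/04/07.
From Saturday, 2029/04/07, 8 business days (Apr 9, Apr 10, Apr 11, Apr 12, Apr 13, Apr 16, Apr 17, Apr 18, skipping weekends) brings us to Wednesday, 2029/04/18, which is the last day of the notice period.
The date cancellation becomes effective: 2029/04/18 + 28 days = 2029/05/16.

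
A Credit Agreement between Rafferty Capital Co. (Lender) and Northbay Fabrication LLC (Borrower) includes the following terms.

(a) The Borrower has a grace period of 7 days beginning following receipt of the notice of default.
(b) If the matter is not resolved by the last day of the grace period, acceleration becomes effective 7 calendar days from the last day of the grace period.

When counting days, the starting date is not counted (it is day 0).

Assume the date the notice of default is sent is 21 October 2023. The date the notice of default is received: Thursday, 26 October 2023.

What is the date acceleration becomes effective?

9 November 2023

The last day of the grace period: 7 calendar days after 26 October 2023 is 2 November 2023.
The date acceleration becomes effective: 7 calendar days after 2 November 2023 is 9 November 2023.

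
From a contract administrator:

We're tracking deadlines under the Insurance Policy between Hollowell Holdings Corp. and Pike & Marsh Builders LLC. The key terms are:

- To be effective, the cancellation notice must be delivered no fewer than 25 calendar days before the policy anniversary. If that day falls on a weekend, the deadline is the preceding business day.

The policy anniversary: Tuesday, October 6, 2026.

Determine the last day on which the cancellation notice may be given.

October 6, 2026 minus 25 days is September 11, 2026. That is a Friday, so no adjustment is needed.

September 11, 2026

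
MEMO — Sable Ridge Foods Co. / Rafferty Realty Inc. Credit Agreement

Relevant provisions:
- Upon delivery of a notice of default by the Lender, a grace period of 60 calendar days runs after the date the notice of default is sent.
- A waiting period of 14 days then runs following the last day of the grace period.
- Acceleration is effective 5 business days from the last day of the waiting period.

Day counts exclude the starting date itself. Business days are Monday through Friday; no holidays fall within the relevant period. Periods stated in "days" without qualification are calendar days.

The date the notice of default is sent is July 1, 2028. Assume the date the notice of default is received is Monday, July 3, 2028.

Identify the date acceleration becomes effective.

September 20, 2028

The last day of the grace period: 60 calendar days after July 1, 2028 is August 30, 2028.
The last day of the waiting period: 14 calendar days after August 30, 2028 is September 13, 2028.
From Wednesday, September 13, 2028, 5 business days (Sep 14, Sep 15, Sep 18, Sep 19, Sep 20, skipping weekends) brings us to Wednesday, September 20, 2028, which is the date acceleration becomes effective.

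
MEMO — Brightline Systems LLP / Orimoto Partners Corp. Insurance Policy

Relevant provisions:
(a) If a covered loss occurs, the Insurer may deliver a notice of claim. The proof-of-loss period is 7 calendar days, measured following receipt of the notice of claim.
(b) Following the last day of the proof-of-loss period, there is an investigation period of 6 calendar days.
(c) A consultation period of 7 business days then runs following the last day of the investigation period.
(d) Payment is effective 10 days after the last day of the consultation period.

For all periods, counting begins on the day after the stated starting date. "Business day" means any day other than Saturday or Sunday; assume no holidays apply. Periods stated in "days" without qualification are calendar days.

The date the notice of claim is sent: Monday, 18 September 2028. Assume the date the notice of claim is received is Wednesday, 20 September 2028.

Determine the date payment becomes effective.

22 October 2028

The last day of the proof-of-loss period: 7 calendar days after 20 September 2028 is 27 September 2028.
The last day of the investigation period: 6 calendar days after 27 September 2028 is 3 October 2028.
From Tuesday, 3 October 2028, 7 business days (Oct 4, Oct 5, Oct 6, Oct 9, Oct 10, Oct 11, Oct 12, skipping weekends) brings us to Thursday, 12 October 2028, which is the last day of the consultation period.
The date payment becomes effective: 12 October 2028 + 10 days = 22 October 2028.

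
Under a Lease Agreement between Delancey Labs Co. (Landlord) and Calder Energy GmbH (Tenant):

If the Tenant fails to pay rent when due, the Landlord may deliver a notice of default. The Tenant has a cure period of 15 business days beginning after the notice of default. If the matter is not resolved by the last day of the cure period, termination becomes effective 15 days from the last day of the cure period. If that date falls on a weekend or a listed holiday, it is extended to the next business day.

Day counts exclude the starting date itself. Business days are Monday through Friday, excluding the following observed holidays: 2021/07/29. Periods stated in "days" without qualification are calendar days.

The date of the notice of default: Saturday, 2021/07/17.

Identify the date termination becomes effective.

The last day of the cure period: 15 business days after Saturday, 2021/07/17, skipping weekends and the listed holiday on Jul 29 — Jul 19, Jul 20, Jul 21, Jul 22, …, Aug 5, Aug 6, Aug 9 — lands on Monday, 2021/08/09.
The date termination becomes effective: 2021/08/09 + 15 days = 2021/08/24. 2021/08/24 is a Tuesday and is not a listed holiday, so no roll-forward applies.

2021/08/24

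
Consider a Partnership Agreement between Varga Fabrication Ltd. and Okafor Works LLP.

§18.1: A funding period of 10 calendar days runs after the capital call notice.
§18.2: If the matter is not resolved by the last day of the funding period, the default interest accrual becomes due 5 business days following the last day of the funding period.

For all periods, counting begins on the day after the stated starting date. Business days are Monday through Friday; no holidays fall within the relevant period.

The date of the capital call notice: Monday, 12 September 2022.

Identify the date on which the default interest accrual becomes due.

29 September 2022

The last day of the funding period: 12 September 2022 + 10 days = 22 September 2022.
From Thursday, 22 September 2022, 5 business days (Sep 23, Sep 26, Sep 27, Sep 28, Sep 29, skipping weekends) brings us to Thursday, 29 September 2022, which is the date on which the default interest accrual becomes due.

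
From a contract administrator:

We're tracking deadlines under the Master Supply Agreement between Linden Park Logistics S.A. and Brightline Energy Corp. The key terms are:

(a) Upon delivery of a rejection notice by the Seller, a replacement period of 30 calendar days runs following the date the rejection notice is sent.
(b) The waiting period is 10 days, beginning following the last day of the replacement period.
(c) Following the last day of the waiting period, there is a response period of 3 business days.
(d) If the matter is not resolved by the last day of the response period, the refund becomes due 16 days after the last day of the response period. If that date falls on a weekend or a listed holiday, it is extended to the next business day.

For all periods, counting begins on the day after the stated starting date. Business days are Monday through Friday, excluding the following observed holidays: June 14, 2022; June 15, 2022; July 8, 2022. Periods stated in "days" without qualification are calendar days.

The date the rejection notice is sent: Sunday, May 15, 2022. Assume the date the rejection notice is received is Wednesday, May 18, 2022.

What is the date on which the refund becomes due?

July 15, 2022

The last day of the replacement period: May 15, 2022 + 30 days = June 14, 2022.
Adding 10 calendar days to June 14, 2022 gives June 24, 2022, which is the last day of the waiting period.
From Friday, June 24, 2022, 3 business days (Jun 27, Jun 28, Jun 29, skipping weekends) brings us to Wednesday, June 29, 2022, which is the last day of the response period.
Adding 16 calendar days to June 29, 2022 gives July 15, 2022, which is the date on which the refund becomes due. July 15, 2022 is a Friday and is not a listed holiday, so no roll-forward applies.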